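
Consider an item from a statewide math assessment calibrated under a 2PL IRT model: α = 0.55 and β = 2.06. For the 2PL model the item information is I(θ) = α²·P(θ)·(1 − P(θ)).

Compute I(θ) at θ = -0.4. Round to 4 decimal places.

P = 1/(1+e^{1.3530}) = 0.2054
P(1−P) = 0.2054 × 0.7946 = 0.1632
I = α² × P(1−P) = 0.55² × 0.1632 = 0.04937

0.0494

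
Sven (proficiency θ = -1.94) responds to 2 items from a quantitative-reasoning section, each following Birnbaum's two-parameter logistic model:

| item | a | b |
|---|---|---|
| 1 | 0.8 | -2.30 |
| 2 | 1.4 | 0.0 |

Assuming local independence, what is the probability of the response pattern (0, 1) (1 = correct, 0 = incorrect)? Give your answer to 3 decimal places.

P(θ) = 1 / (1 + exp(−a(θ − b)))
P_1 = 1/(1+e^{-0.2880}) = 0.5715
P_2 = 1/(1+e^{2.7160}) = 0.0620
L = (1−P_1) × P_2 = 0.4285 × 0.0620 = 0.02658

0.027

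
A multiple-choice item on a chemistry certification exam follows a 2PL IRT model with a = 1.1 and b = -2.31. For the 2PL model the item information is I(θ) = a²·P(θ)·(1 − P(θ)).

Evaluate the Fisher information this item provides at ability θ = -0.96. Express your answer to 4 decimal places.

P = 1/(1+e^{-1.4850}) = 0.8153
P(1−P) = 0.8153 × 0.1847 = 0.1506
I = a² × P(1−P) = 1.1² × 0.1506 = 0.18219

0.1822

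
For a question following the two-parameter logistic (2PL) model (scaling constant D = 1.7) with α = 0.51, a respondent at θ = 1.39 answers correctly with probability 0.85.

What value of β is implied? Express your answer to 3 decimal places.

P(θ) = 1 / (1 + exp(−D·α(θ − β)))
logit(0.85) = ln(0.85/0.15) = 1.7346
β = θ − logit/(1.7·α) = 1.39 − 1.7346/0.8670 = -0.6107

-0.611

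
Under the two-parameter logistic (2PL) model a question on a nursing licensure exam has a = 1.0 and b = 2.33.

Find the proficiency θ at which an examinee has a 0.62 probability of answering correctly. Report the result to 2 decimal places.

P(θ) = 1 / (1 + exp(−a(θ − b)))
logit = ln(0.6200/0.3800) = 0.4895
θ = b + logit/(a) = 2.33 + 0.4895/1.0000 = 2.8195

2.82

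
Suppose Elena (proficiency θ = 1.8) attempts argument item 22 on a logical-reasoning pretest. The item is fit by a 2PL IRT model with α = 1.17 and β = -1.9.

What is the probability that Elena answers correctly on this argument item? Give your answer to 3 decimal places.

P(θ) = 1 / (1 + exp(−α(θ − β)))
Exponent: 1.17 × (1.8 − (-1.9)) = 4.3290
1/(1 + e^{-4.3290}) = 0.9870

0.987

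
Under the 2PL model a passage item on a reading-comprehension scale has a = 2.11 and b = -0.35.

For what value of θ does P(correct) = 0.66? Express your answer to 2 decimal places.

-0.04

P(θ) = 1 / (1 + exp(−a(θ − b)))
logit = ln(0.6600/0.3400) = 0.6633
θ = b + logit/(a) = -0.35 + 0.6633/2.1100 = -0.0356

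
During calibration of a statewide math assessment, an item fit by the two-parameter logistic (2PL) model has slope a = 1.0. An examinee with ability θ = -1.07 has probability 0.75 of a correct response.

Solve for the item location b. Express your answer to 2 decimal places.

-2.17

P(θ) = 1 / (1 + exp(−a(θ − b)))
logit(0.75) = ln(0.75/0.25) = 1.0986
b = θ − logit/(a) = -1.07 − 1.0986/1.0000 = -2.1686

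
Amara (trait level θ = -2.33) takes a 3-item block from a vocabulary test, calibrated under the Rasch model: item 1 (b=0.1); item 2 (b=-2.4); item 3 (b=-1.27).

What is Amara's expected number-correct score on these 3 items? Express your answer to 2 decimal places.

0.86

P(θ) = 1 / (1 + exp(−(θ − b)))
P_1 = 1/(1+e^{2.4300}) = 0.0809
P_2 = 1/(1+e^{-0.0700}) = 0.5175
P_3 = 1/(1+e^{1.0600}) = 0.2573
E[score] = 0.0809 + 0.5175 + 0.2573 = 0.8557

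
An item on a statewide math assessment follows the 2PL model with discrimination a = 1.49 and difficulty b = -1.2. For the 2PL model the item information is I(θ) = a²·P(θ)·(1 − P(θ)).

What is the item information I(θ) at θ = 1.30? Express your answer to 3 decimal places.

0.051

P = 1/(1+e^{-3.7250}) = 0.9765
P(1−P) = 0.9765 × 0.0235 = 0.0230
I = a² × P(1−P) = 1.49² × 0.0230 = 0.05104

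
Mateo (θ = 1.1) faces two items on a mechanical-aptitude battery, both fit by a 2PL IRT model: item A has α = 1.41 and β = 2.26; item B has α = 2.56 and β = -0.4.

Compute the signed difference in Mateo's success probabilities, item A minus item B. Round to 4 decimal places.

P(θ) = 1 / (1 + exp(−α(θ − β)))
P_A = 0.1631
P_B = 0.9790
P_A − P_B = -0.8159

-0.8159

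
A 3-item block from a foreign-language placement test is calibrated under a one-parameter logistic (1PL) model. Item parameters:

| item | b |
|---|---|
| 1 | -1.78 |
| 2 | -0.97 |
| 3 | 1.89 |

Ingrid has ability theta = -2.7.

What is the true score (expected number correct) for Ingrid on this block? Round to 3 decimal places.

0.446

P(theta) = 1 / (1 + exp(−(theta − b)))
P_1 = 1/(1+e^{0.9200}) = 0.2850
P_2 = 1/(1+e^{1.7300}) = 0.1506
P_3 = 1/(1+e^{4.5900}) = 0.0101
E[score] = 0.2850 + 0.1506 + 0.0101 = 0.4456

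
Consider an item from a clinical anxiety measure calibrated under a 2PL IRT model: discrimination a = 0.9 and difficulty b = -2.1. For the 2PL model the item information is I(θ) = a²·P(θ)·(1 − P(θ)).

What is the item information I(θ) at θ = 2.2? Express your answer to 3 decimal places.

P = 1/(1+e^{-3.8700}) = 0.9796
P(1−P) = 0.9796 × 0.0204 = 0.0200
I = a² × P(1−P) = 0.9² × 0.0200 = 0.01621

0.016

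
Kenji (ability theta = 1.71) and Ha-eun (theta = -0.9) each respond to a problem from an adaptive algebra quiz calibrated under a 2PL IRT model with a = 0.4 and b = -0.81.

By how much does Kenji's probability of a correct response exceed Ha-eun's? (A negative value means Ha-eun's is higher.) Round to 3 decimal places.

P(theta) = 1 / (1 + exp(−a(theta − b)))
P(Kenji) = 0.7326  [exponent 1.0080]
P(Ha-eun) = 0.4910  [exponent -0.0360]
Difference = 0.7326 − 0.4910 = 0.2416

0.242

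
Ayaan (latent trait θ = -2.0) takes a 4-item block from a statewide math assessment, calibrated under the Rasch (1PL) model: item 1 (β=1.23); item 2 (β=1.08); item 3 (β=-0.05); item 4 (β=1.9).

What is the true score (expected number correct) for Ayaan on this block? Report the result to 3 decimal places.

0.226

P(θ) = 1 / (1 + exp(−(θ − β)))
P_1 = 1/(1+e^{3.2300}) = 0.0381
P_2 = 1/(1+e^{3.0800}) = 0.0439
P_3 = 1/(1+e^{1.9500}) = 0.1246
P_4 = 1/(1+e^{3.9000}) = 0.0198
E[score] = 0.0381 + 0.0439 + 0.1246 + 0.0198 = 0.2264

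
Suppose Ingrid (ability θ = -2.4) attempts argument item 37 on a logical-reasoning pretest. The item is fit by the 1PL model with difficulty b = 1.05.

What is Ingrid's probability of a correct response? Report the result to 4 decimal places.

0.0308

P(θ) = 1 / (1 + exp(−(θ − b)))
Exponent: (-2.4 − 1.05) = -3.4500
1/(1 + e^{3.4500}) = 0.0308
P = 0.0308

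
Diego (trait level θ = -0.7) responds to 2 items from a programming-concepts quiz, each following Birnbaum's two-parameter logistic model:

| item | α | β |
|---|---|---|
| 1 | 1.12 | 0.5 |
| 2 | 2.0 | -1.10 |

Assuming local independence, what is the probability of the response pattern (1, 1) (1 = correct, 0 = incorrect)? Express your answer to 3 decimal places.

P(θ) = 1 / (1 + exp(−α(θ − β)))
P_1 = 1/(1+e^{1.3440}) = 0.2069
P_2 = 1/(1+e^{-0.8000}) = 0.6900
L = P_1 × P_2 = 0.2069 × 0.6900 = 0.14272

0.143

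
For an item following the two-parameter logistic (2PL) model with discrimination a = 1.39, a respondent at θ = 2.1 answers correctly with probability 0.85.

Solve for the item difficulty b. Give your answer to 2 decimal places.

P(θ) = 1 / (1 + exp(−a(θ − b)))
logit(0.85) = ln(0.85/0.15) = 1.7346
b = θ − logit/(a) = 2.1 − 1.7346/1.3900 = 0.8521

0.85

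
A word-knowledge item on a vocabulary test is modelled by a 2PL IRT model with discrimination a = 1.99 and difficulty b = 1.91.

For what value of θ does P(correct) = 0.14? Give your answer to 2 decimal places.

1.00

P(θ) = 1 / (1 + exp(−a(θ − b)))
logit = ln(0.1400/0.8600) = -1.8153
θ = b + logit/(a) = 1.91 + (-1.8153)/1.9900 = 0.9978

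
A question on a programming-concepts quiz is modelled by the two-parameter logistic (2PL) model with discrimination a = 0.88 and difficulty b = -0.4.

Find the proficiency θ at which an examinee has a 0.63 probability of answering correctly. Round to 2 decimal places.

0.20

P(θ) = 1 / (1 + exp(−a(θ − b)))
logit = ln(0.6300/0.3700) = 0.5322
θ = b + logit/(a) = -0.4 + 0.5322/0.8800 = 0.2048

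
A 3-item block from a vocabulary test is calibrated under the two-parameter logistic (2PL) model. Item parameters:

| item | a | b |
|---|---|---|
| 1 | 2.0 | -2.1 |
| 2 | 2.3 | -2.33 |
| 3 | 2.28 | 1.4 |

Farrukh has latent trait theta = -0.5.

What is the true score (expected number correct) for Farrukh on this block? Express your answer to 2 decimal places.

1.96

P(theta) = 1 / (1 + exp(−a(theta − b)))
P_1 = 1/(1+e^{-3.2000}) = 0.9608
P_2 = 1/(1+e^{-4.2090}) = 0.9854
P_3 = 1/(1+e^{4.3320}) = 0.0130
E[score] = 0.9608 + 0.9854 + 0.0130 = 1.9592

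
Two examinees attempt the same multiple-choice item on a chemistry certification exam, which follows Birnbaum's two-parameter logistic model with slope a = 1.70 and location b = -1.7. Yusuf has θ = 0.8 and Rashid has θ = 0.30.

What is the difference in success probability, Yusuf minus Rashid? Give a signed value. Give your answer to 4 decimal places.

P(θ) = 1 / (1 + exp(−a(θ − b)))
P(Yusuf) = 0.9859  [exponent 4.2500]
P(Rashid) = 0.9677  [exponent 3.4000]
Difference = 0.9859 − 0.9677 = 0.0182

0.0182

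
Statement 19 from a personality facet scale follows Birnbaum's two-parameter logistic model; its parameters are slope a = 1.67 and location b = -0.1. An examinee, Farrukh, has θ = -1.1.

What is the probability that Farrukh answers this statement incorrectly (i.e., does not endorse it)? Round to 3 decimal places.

P(θ) = 1 / (1 + exp(−a(θ − b)))
Exponent: 1.67 × (-1.1 − (-0.1)) = -1.6700
1/(1 + e^{1.6700}) = 0.1584
P(incorrect) = 1 − 0.1584 = 0.8416

0.842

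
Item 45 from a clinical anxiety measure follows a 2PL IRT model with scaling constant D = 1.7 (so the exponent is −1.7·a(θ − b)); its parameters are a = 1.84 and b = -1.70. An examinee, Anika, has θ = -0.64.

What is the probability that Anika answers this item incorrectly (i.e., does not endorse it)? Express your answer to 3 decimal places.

P(θ) = 1 / (1 + exp(−D·a(θ − b)))
Exponent: 1.7 × 1.84 × (-0.64 − (-1.70)) = 3.3157
1/(1 + e^{-3.3157}) = 0.9650
P = 0.9650
P(incorrect) = 1 − 0.9650 = 0.0350

0.035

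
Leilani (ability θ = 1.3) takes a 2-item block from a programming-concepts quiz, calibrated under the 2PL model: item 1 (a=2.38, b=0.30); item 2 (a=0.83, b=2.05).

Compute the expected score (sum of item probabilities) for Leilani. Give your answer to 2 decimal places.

1.26

P(θ) = 1 / (1 + exp(−a(θ − b)))
P_1 = 1/(1+e^{-2.3800}) = 0.9153
P_2 = 1/(1+e^{0.6225}) = 0.3492
E[score] = 0.9153 + 0.3492 = 1.2645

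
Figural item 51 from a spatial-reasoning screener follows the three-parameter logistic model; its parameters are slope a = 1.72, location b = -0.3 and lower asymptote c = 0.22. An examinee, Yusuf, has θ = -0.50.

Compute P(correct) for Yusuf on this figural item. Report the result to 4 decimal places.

P(θ) = c + (1 − c) · 1 / (1 + exp(−a(θ − b)))
Exponent: 1.72 × (-0.50 − (-0.3)) = -0.3440
1/(1 + e^{0.3440}) = 0.4148
P = 0.22 + 0.78 × 0.4148 = 0.5436

0.5436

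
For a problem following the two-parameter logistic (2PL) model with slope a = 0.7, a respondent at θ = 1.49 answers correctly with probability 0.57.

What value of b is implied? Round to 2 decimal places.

P(θ) = 1 / (1 + exp(−a(θ − b)))
logit(0.57) = ln(0.57/0.43) = 0.2819
b = θ − logit/(a) = 1.49 − 0.2819/0.7000 = 1.0874

1.09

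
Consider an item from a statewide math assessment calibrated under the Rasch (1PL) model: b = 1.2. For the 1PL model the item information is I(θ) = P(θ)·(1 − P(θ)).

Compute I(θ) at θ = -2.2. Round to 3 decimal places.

0.031

P = 1/(1+e^{3.4000}) = 0.0323
P(1−P) = 0.0323 × 0.9677 = 0.0313
I = P(1−P) = 0.03125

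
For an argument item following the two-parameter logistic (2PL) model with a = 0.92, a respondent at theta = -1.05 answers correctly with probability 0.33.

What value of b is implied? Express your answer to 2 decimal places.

-0.28

P(theta) = 1 / (1 + exp(−a(theta − b)))
logit(0.33) = ln(0.33/0.67) = -0.7082
b = theta − logit/(a) = -1.05 − (-0.7082)/0.9200 = -0.2802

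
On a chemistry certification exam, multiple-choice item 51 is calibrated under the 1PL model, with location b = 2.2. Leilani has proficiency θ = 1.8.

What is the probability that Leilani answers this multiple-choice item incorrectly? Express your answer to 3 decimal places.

0.599

P(θ) = 1 / (1 + exp(−(θ − b)))
Exponent: (1.8 − 2.2) = -0.4000
1/(1 + e^{0.4000}) = 0.4013
P = 0.4013
P(incorrect) = 1 − 0.4013 = 0.5987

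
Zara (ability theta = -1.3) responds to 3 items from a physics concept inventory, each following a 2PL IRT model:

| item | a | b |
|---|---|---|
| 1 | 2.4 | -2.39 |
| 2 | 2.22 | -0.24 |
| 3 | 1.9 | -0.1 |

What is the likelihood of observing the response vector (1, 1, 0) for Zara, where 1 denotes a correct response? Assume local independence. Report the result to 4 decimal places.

0.0734

P(theta) = 1 / (1 + exp(−a(theta − b)))
P_1 = 1/(1+e^{-2.6160}) = 0.9319
P_2 = 1/(1+e^{2.3532}) = 0.0868
P_3 = 1/(1+e^{2.2800}) = 0.0928
L = P_1 × P_2 × (1−P_3) = 0.9319 × 0.0868 × 0.9072 = 0.07339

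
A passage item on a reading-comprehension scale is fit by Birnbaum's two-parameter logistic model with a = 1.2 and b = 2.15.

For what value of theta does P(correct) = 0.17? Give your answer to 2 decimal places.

P(theta) = 1 / (1 + exp(−a(theta − b)))
logit = ln(0.1700/0.8300) = -1.5856
theta = b + logit/(a) = 2.15 + (-1.5856)/1.2000 = 0.8286

0.83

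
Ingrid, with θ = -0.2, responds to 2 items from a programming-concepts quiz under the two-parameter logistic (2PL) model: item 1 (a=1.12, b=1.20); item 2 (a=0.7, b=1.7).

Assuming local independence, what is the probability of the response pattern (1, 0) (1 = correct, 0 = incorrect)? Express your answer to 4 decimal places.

0.1364

P(θ) = 1 / (1 + exp(−a(θ − b)))
P_1 = 1/(1+e^{1.5680}) = 0.1725
P_2 = 1/(1+e^{1.3300}) = 0.2092
L = P_1 × (1−P_2) = 0.1725 × 0.7908 = 0.13642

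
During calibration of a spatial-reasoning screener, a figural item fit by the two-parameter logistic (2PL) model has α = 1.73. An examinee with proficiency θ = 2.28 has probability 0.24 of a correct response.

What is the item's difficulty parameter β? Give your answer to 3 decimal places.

P(θ) = 1 / (1 + exp(−α(θ − β)))
logit(0.24) = ln(0.24/0.76) = -1.1527
β = θ − logit/(α) = 2.28 − (-1.1527)/1.7300 = 2.9463

2.946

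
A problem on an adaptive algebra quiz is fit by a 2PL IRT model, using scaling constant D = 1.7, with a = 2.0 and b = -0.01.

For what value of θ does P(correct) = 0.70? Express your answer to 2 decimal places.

0.24

P(θ) = 1 / (1 + exp(−D·a(θ − b)))
logit = ln(0.7000/0.3000) = 0.8473
θ = b + logit/(1.7·a) = -0.01 + 0.8473/3.4000 = 0.2392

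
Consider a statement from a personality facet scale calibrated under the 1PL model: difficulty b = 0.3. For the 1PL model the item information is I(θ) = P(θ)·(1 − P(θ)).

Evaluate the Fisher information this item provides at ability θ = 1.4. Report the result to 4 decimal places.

0.1874

P = 1/(1+e^{-1.1000}) = 0.7503
P(1−P) = 0.7503 × 0.2497 = 0.1874
I = P(1−P) = 0.18737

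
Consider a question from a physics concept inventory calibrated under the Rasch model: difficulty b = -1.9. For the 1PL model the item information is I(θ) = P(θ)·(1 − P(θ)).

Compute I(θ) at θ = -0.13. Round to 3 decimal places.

0.124

P = 1/(1+e^{-1.7700}) = 0.8545
P(1−P) = 0.8545 × 0.1455 = 0.1244
I = P(1−P) = 0.12436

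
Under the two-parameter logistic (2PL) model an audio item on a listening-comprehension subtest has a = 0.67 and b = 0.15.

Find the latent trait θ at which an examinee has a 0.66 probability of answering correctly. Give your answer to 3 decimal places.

P(θ) = 1 / (1 + exp(−a(θ − b)))
logit = ln(0.6600/0.3400) = 0.6633
θ = b + logit/(a) = 0.15 + 0.6633/0.6700 = 1.1400

1.140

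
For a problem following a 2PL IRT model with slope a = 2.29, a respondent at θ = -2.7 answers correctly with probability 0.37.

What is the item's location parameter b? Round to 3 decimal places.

P(θ) = 1 / (1 + exp(−a(θ − b)))
logit(0.37) = ln(0.37/0.63) = -0.5322
b = θ − logit/(a) = -2.7 − (-0.5322)/2.2900 = -2.4676

-2.468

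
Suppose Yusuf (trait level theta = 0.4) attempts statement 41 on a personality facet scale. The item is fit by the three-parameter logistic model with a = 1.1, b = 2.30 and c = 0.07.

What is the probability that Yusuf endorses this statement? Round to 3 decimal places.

P(theta) = c + (1 − c) · 1 / (1 + exp(−a(theta − b)))
Exponent: 1.1 × (0.4 − 2.30) = -2.0900
1/(1 + e^{2.0900}) = 0.1101
P = 0.07 + 0.93 × 0.1101 = 0.1724

0.172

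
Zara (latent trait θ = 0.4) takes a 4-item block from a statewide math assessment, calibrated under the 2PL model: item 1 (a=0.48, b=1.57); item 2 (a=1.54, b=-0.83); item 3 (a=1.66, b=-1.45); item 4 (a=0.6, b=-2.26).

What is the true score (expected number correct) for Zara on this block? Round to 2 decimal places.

3.02

P(θ) = 1 / (1 + exp(−a(θ − b)))
P_1 = 1/(1+e^{0.5616}) = 0.3632
P_2 = 1/(1+e^{-1.8942}) = 0.8692
P_3 = 1/(1+e^{-3.0710}) = 0.9557
P_4 = 1/(1+e^{-1.5960}) = 0.8315
E[score] = 0.3632 + 0.8692 + 0.9557 + 0.8315 = 3.0196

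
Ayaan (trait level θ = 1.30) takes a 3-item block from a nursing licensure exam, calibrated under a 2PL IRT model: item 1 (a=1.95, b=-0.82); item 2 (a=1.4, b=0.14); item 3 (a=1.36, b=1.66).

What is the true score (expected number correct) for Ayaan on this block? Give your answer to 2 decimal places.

P(θ) = 1 / (1 + exp(−a(θ − b)))
P_1 = 1/(1+e^{-4.1340}) = 0.9842
P_2 = 1/(1+e^{-1.6240}) = 0.8353
P_3 = 1/(1+e^{0.4896}) = 0.3800
E[score] = 0.9842 + 0.8353 + 0.3800 = 2.1996

2.20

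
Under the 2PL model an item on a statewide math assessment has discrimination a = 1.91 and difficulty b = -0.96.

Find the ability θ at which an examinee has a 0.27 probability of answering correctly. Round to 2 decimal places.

P(θ) = 1 / (1 + exp(−a(θ − b)))
logit = ln(0.2700/0.7300) = -0.9946
θ = b + logit/(a) = -0.96 + (-0.9946)/1.9100 = -1.4807

-1.48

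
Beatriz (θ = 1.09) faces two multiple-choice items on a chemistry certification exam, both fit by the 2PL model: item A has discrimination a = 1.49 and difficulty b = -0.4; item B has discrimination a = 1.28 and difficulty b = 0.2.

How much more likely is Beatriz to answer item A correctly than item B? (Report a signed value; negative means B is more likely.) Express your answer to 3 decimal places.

0.145

P(θ) = 1 / (1 + exp(−a(θ − b)))
P_A = 0.9020
P_B = 0.7575
P_A − P_B = 0.1445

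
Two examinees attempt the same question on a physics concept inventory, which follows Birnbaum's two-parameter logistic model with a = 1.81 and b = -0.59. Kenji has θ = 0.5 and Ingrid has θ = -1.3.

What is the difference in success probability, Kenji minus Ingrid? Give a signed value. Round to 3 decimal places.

P(θ) = 1 / (1 + exp(−a(θ − b)))
P(Kenji) = 0.8779  [exponent 1.9729]
P(Ingrid) = 0.2167  [exponent -1.2851]
Difference = 0.8779 − 0.2167 = 0.6612

0.661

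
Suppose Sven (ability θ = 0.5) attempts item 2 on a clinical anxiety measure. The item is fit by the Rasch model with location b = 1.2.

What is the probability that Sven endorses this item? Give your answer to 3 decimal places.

P(θ) = 1 / (1 + exp(−(θ − b)))
Exponent: (0.5 − 1.2) = -0.7000
1/(1 + e^{0.7000}) = 0.3318
P = 0.3318

0.332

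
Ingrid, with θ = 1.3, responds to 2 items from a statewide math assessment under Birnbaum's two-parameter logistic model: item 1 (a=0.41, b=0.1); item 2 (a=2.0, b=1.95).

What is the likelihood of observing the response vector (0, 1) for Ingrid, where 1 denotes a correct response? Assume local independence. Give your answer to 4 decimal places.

P(θ) = 1 / (1 + exp(−a(θ − b)))
P_1 = 1/(1+e^{-0.4920}) = 0.6206
P_2 = 1/(1+e^{1.3000}) = 0.2142
L = (1−P_1) × P_2 = 0.3794 × 0.2142 = 0.08126

0.0813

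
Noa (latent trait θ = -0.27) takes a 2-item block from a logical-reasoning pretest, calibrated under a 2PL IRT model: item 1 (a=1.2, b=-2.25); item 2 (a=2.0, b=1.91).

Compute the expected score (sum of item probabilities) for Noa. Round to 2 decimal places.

P(θ) = 1 / (1 + exp(−a(θ − b)))
P_1 = 1/(1+e^{-2.3760}) = 0.9150
P_2 = 1/(1+e^{4.3600}) = 0.0126
E[score] = 0.9150 + 0.0126 = 0.9276

0.93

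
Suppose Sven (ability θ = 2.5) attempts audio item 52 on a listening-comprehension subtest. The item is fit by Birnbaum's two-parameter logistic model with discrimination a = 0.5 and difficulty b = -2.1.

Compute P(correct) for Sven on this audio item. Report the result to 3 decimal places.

P(θ) = 1 / (1 + exp(−a(θ − b)))
Exponent: 0.5 × (2.5 − (-2.1)) = 2.3000
1/(1 + e^{-2.3000}) = 0.9089

0.909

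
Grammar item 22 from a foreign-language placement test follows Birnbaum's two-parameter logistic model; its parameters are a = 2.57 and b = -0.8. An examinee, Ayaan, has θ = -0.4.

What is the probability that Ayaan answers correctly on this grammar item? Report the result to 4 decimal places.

0.7365

P(θ) = 1 / (1 + exp(−a(θ − b)))
Exponent: 2.57 × (-0.4 − (-0.8)) = 1.0280
1/(1 + e^{-1.0280}) = 0.7365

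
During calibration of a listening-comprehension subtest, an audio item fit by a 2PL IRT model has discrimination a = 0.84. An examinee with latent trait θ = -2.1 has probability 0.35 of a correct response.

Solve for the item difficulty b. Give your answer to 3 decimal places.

P(θ) = 1 / (1 + exp(−a(θ − b)))
logit(0.35) = ln(0.35/0.65) = -0.6190
b = θ − logit/(a) = -2.1 − (-0.6190)/0.8400 = -1.3630

-1.363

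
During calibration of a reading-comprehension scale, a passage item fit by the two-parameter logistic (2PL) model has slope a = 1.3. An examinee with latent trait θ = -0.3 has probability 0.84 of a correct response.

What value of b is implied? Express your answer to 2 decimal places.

P(θ) = 1 / (1 + exp(−a(θ − b)))
logit(0.84) = ln(0.84/0.16) = 1.6582
b = θ − logit/(a) = -0.3 − 1.6582/1.3000 = -1.5756

-1.58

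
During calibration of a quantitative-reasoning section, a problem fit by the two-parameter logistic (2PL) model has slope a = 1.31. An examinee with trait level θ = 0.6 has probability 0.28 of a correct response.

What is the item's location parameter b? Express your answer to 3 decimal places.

P(θ) = 1 / (1 + exp(−a(θ − b)))
logit(0.28) = ln(0.28/0.72) = -0.9445
b = θ − logit/(a) = 0.6 − (-0.9445)/1.3100 = 1.3210

1.321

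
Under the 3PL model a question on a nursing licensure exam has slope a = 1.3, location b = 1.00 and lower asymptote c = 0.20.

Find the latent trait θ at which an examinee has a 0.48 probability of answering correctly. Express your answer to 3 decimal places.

0.524

P(θ) = c + (1 − c) · 1 / (1 + exp(−a(θ − b)))
Remove guessing floor: (0.48 − 0.20)/(1 − 0.20) = 0.3500
logit = ln(0.3500/0.6500) = -0.6190
θ = b + logit/(a) = 1.00 + (-0.6190)/1.3000 = 0.5238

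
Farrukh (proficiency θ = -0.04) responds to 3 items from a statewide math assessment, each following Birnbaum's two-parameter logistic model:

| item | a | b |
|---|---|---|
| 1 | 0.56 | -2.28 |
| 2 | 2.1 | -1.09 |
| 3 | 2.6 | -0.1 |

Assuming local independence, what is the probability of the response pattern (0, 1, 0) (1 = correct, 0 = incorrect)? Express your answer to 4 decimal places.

P(θ) = 1 / (1 + exp(−a(θ − b)))
P_1 = 1/(1+e^{-1.2544}) = 0.7781
P_2 = 1/(1+e^{-2.2050}) = 0.9007
P_3 = 1/(1+e^{-0.1560}) = 0.5389
L = (1−P_1) × P_2 × (1−P_3) = 0.2219 × 0.9007 × 0.4611 = 0.09217

0.0922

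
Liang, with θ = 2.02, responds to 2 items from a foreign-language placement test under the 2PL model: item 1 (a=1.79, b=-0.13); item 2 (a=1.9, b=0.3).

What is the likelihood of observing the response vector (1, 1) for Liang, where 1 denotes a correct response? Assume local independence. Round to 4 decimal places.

P(θ) = 1 / (1 + exp(−a(θ − b)))
P_1 = 1/(1+e^{-3.8485}) = 0.9791
P_2 = 1/(1+e^{-3.2680}) = 0.9633
L = P_1 × P_2 = 0.9791 × 0.9633 = 0.94321

0.9432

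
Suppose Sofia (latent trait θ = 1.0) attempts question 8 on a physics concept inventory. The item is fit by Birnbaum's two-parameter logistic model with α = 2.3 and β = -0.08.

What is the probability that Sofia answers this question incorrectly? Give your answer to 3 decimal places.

P(θ) = 1 / (1 + exp(−α(θ − β)))
Exponent: 2.3 × (1.0 − (-0.08)) = 2.4840
1/(1 + e^{-2.4840}) = 0.9230
P(incorrect) = 1 − 0.9230 = 0.0770

0.077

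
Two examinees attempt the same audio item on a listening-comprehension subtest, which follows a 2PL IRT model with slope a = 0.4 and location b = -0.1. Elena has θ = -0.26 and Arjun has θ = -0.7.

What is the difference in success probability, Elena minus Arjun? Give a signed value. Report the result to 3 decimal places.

0.044

P(θ) = 1 / (1 + exp(−a(θ − b)))
P(Elena) = 0.4840  [exponent -0.0640]
P(Arjun) = 0.4403  [exponent -0.2400]
Difference = 0.4840 − 0.4403 = 0.0437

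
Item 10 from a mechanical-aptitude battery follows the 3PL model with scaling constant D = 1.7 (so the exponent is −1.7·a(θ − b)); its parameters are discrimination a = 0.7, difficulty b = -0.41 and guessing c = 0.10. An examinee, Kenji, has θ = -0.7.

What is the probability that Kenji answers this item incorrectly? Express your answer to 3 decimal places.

P(θ) = c + (1 − c) · 1 / (1 + exp(−D·a(θ − b)))
Exponent: 1.7 × 0.7 × (-0.7 − (-0.41)) = -0.3451
1/(1 + e^{0.3451}) = 0.4146
P = 0.10 + 0.90 × 0.4146 = 0.4731
P(incorrect) = 1 − 0.4731 = 0.5269

0.527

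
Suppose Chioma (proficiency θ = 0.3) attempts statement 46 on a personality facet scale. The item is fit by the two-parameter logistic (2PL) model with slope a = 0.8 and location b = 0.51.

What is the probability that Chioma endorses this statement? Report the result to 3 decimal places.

P(θ) = 1 / (1 + exp(−a(θ − b)))
Exponent: 0.8 × (0.3 − 0.51) = -0.1680
1/(1 + e^{0.1680}) = 0.4581

0.458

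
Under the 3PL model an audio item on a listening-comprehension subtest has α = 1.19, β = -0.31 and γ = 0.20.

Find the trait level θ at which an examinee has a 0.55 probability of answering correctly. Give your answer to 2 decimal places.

P(θ) = γ + (1 − γ) · 1 / (1 + exp(−α(θ − β)))
Remove guessing floor: (0.55 − 0.20)/(1 − 0.20) = 0.4375
logit = ln(0.4375/0.5625) = -0.2513
θ = β + logit/(α) = -0.31 + (-0.2513)/1.1900 = -0.5212

-0.52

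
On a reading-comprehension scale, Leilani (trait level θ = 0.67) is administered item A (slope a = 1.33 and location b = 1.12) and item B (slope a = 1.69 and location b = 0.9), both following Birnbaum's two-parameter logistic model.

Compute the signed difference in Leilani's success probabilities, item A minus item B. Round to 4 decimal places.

P(θ) = 1 / (1 + exp(−a(θ − b)))
P_A = 0.3547
P_B = 0.4040
P_A − P_B = -0.0493

-0.0493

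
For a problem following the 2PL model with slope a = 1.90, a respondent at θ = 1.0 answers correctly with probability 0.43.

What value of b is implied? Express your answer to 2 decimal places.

1.15

P(θ) = 1 / (1 + exp(−a(θ − b)))
logit(0.43) = ln(0.43/0.57) = -0.2819
b = θ − logit/(a) = 1.0 − (-0.2819)/1.9000 = 1.1483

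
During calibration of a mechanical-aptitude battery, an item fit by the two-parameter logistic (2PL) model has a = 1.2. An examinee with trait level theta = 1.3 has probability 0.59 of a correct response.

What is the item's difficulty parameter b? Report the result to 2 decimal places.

P(theta) = 1 / (1 + exp(−a(theta − b)))
logit(0.59) = ln(0.59/0.41) = 0.3640
b = theta − logit/(a) = 1.3 − 0.3640/1.2000 = 0.9967

1.00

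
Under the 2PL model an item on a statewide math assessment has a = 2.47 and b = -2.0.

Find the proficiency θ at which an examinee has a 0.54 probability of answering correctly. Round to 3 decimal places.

P(θ) = 1 / (1 + exp(−a(θ − b)))
logit = ln(0.5400/0.4600) = 0.1603
θ = b + logit/(a) = -2.0 + 0.1603/2.4700 = -1.9351

-1.935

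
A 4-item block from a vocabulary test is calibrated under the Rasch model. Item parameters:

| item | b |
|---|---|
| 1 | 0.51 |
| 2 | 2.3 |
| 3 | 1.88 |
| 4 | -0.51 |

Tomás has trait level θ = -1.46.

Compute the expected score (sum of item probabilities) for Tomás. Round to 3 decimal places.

0.458

P(θ) = 1 / (1 + exp(−(θ − b)))
P_1 = 1/(1+e^{1.9700}) = 0.1224
P_2 = 1/(1+e^{3.7600}) = 0.0228
P_3 = 1/(1+e^{3.3400}) = 0.0342
P_4 = 1/(1+e^{0.9500}) = 0.2789
E[score] = 0.1224 + 0.0228 + 0.0342 + 0.2789 = 0.4583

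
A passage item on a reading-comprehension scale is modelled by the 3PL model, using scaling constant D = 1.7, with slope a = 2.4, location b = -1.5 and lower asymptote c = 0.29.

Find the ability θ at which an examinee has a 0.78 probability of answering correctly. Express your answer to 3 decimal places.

P(θ) = c + (1 − c) · 1 / (1 + exp(−D·a(θ − b)))
Remove guessing floor: (0.78 − 0.29)/(1 − 0.29) = 0.6901
logit = ln(0.6901/0.3099) = 0.8008
θ = b + logit/(1.7·a) = -1.5 + 0.8008/4.0800 = -1.3037

-1.304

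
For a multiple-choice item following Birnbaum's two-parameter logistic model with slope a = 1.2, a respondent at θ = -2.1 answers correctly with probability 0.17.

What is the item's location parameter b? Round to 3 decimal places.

-0.779

P(θ) = 1 / (1 + exp(−a(θ − b)))
logit(0.17) = ln(0.17/0.83) = -1.5856
b = θ − logit/(a) = -2.1 − (-1.5856)/1.2000 = -0.7786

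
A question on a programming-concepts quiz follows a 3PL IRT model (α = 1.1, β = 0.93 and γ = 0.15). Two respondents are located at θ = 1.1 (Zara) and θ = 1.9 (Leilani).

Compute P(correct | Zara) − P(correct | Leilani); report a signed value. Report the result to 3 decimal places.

-0.168

P(θ) = γ + (1 − γ) · 1 / (1 + exp(−α(θ − β)))
P(Zara) = 0.6146  [exponent 0.1870]
P(Leilani) = 0.7824  [exponent 1.0670]
Difference = 0.6146 − 0.7824 = -0.1678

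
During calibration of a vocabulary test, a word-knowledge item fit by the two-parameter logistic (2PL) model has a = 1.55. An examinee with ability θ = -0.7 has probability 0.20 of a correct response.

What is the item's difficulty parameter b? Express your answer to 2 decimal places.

0.19

P(θ) = 1 / (1 + exp(−a(θ − b)))
logit(0.20) = ln(0.20/0.80) = -1.3863
b = θ − logit/(a) = -0.7 − (-1.3863)/1.5500 = 0.1944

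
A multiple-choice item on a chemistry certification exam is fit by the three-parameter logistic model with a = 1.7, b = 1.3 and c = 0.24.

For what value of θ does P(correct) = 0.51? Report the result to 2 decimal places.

0.95

P(θ) = c + (1 − c) · 1 / (1 + exp(−a(θ − b)))
Remove guessing floor: (0.51 − 0.24)/(1 − 0.24) = 0.3553
logit = ln(0.3553/0.6447) = -0.5960
θ = b + logit/(a) = 1.3 + (-0.5960)/1.7000 = 0.9494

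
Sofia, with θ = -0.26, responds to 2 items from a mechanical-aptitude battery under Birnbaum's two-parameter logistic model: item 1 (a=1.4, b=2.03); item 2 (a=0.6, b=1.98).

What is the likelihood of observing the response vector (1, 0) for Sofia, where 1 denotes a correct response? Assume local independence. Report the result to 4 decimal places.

P(θ) = 1 / (1 + exp(−a(θ − b)))
P_1 = 1/(1+e^{3.2060}) = 0.0389
P_2 = 1/(1+e^{1.3440}) = 0.2069
L = P_1 × (1−P_2) = 0.0389 × 0.7931 = 0.03089

0.0309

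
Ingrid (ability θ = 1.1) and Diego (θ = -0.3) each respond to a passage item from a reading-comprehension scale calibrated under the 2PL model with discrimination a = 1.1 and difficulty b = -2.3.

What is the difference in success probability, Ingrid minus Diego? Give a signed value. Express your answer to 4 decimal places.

P(θ) = 1 / (1 + exp(−a(θ − b)))
P(Ingrid) = 0.9768  [exponent 3.7400]
P(Diego) = 0.9002  [exponent 2.2000]
Difference = 0.9768 − 0.9002 = 0.0765

0.0765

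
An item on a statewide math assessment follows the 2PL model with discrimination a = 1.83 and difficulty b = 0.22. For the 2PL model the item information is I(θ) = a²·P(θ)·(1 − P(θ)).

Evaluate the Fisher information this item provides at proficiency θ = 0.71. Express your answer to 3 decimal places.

0.689

P = 1/(1+e^{-0.8967}) = 0.7103
P(1−P) = 0.7103 × 0.2897 = 0.2058
I = a² × P(1−P) = 1.83² × 0.2058 = 0.68916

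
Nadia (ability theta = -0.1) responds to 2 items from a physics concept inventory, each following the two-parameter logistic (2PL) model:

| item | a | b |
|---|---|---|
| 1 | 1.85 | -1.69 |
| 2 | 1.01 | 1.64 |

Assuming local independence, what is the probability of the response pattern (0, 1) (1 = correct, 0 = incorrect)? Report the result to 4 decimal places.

0.0074

P(theta) = 1 / (1 + exp(−a(theta − b)))
P_1 = 1/(1+e^{-2.9415}) = 0.9499
P_2 = 1/(1+e^{1.7574}) = 0.1471
L = (1−P_1) × P_2 = 0.0501 × 0.1471 = 0.00738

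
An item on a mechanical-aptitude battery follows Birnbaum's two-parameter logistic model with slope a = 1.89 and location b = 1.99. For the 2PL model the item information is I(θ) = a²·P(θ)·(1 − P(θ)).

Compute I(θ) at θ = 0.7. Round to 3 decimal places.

0.264

P = 1/(1+e^{2.4381}) = 0.0803
P(1−P) = 0.0803 × 0.9197 = 0.0739
I = a² × P(1−P) = 1.89² × 0.0739 = 0.26385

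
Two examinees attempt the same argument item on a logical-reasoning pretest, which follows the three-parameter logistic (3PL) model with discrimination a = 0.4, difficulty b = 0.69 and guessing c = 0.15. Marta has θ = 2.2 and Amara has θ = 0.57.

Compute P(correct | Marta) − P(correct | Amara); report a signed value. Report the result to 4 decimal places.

P(θ) = c + (1 − c) · 1 / (1 + exp(−a(θ − b)))
P(Marta) = 0.6996  [exponent 0.6040]
P(Amara) = 0.5648  [exponent -0.0480]
Difference = 0.6996 − 0.5648 = 0.1348

0.1348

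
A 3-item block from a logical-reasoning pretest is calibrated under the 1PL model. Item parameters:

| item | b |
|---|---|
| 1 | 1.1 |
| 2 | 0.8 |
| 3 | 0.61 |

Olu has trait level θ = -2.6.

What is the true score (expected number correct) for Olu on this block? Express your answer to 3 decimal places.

P(θ) = 1 / (1 + exp(−(θ − b)))
P_1 = 1/(1+e^{3.7000}) = 0.0241
P_2 = 1/(1+e^{3.4000}) = 0.0323
P_3 = 1/(1+e^{3.2100}) = 0.0388
E[score] = 0.0241 + 0.0323 + 0.0388 = 0.0952

0.095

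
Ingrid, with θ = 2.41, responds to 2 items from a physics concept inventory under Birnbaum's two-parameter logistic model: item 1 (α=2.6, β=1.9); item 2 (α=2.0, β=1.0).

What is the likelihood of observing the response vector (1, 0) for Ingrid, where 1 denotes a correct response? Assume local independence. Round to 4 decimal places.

0.0444

P(θ) = 1 / (1 + exp(−α(θ − β)))
P_1 = 1/(1+e^{-1.3260}) = 0.7902
P_2 = 1/(1+e^{-2.8200}) = 0.9437
L = P_1 × (1−P_2) = 0.7902 × 0.0563 = 0.04445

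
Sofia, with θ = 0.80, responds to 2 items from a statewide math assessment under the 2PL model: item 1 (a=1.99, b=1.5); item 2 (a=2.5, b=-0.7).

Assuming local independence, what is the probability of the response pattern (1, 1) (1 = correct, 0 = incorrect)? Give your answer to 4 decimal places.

0.1944

P(θ) = 1 / (1 + exp(−a(θ − b)))
P_1 = 1/(1+e^{1.3930}) = 0.1989
P_2 = 1/(1+e^{-3.7500}) = 0.9770
L = P_1 × P_2 = 0.1989 × 0.9770 = 0.19436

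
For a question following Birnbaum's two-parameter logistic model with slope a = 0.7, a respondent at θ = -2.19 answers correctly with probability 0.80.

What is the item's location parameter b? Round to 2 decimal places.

P(θ) = 1 / (1 + exp(−a(θ − b)))
logit(0.80) = ln(0.80/0.20) = 1.3863
b = θ − logit/(a) = -2.19 − 1.3863/0.7000 = -4.1704

-4.17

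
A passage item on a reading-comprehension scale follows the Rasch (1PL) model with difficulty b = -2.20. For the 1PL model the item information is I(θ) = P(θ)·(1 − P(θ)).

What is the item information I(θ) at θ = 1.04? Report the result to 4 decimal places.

P = 1/(1+e^{-3.2400}) = 0.9623
P(1−P) = 0.9623 × 0.0377 = 0.0363
I = P(1−P) = 0.03627

0.0363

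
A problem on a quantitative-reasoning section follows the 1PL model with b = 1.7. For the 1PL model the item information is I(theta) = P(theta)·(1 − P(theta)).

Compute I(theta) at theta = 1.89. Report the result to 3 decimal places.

0.248

P = 1/(1+e^{-0.1900}) = 0.5474
P(1−P) = 0.5474 × 0.4526 = 0.2478
I = P(1−P) = 0.24776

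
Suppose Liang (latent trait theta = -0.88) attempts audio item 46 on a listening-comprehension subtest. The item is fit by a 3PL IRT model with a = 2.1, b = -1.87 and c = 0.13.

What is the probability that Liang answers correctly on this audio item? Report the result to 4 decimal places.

0.9033

P(theta) = c + (1 − c) · 1 / (1 + exp(−a(theta − b)))
Exponent: 2.1 × (-0.88 − (-1.87)) = 2.0790
1/(1 + e^{-2.0790}) = 0.8888
P = 0.13 + 0.87 × 0.8888 = 0.9033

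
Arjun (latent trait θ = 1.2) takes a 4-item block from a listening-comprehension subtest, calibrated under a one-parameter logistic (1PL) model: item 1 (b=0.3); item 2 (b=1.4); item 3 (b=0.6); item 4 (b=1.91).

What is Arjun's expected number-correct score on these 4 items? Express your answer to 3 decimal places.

P(θ) = 1 / (1 + exp(−(θ − b)))
P_1 = 1/(1+e^{-0.9000}) = 0.7109
P_2 = 1/(1+e^{0.2000}) = 0.4502
P_3 = 1/(1+e^{-0.6000}) = 0.6457
P_4 = 1/(1+e^{0.7100}) = 0.3296
E[score] = 0.7109 + 0.4502 + 0.6457 + 0.3296 = 2.1364

2.136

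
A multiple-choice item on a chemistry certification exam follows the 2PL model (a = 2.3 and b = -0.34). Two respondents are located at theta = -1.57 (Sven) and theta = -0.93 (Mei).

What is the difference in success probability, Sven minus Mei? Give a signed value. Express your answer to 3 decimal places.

P(theta) = 1 / (1 + exp(−a(theta − b)))
P(Sven) = 0.0558  [exponent -2.8290]
P(Mei) = 0.2047  [exponent -1.3570]
Difference = 0.0558 − 0.2047 = -0.1490

-0.149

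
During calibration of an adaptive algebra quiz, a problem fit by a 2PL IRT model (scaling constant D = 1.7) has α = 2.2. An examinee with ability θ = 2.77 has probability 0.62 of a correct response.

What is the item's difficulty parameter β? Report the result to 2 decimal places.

2.64

P(θ) = 1 / (1 + exp(−D·α(θ − β)))
logit(0.62) = ln(0.62/0.38) = 0.4895
β = θ − logit/(1.7·α) = 2.77 − 0.4895/3.7400 = 2.6391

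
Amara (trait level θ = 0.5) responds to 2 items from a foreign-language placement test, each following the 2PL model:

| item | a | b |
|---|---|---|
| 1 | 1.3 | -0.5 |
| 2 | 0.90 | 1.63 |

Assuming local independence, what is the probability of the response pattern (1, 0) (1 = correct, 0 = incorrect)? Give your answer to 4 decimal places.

0.5771

P(θ) = 1 / (1 + exp(−a(θ − b)))
P_1 = 1/(1+e^{-1.3000}) = 0.7858
P_2 = 1/(1+e^{1.0170}) = 0.2656
L = P_1 × (1−P_2) = 0.7858 × 0.7344 = 0.57711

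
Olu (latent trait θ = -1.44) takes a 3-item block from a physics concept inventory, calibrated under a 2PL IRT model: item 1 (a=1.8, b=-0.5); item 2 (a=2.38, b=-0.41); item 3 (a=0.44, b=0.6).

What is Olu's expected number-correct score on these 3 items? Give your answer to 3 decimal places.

0.524

P(θ) = 1 / (1 + exp(−a(θ − b)))
P_1 = 1/(1+e^{1.6920}) = 0.1555
P_2 = 1/(1+e^{2.4514}) = 0.0793
P_3 = 1/(1+e^{0.8976}) = 0.2895
E[score] = 0.1555 + 0.0793 + 0.2895 = 0.5244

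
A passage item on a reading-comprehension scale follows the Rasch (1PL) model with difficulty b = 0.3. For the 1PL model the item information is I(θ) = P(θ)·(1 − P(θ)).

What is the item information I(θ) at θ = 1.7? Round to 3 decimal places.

P = 1/(1+e^{-1.4000}) = 0.8022
P(1−P) = 0.8022 × 0.1978 = 0.1587
I = P(1−P) = 0.15868

0.159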